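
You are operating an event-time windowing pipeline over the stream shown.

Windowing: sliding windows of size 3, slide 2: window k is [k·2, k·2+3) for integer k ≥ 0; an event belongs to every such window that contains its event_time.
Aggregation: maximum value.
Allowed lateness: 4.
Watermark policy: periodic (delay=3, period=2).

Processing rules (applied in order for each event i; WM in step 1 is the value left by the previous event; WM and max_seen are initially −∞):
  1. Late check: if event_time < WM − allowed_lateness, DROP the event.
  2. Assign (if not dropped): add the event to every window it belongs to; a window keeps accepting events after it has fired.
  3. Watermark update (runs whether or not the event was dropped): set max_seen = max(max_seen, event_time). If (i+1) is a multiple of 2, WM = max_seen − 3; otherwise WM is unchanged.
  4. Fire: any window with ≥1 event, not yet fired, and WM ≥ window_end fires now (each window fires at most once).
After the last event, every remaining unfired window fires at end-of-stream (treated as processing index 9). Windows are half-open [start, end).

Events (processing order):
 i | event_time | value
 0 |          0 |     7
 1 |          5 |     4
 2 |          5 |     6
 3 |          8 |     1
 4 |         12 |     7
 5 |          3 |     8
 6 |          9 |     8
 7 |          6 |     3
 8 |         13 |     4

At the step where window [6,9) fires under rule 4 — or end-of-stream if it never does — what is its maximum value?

i=0 t=0 v=7: → [0,3); WM=−∞
i=1 t=5 v=4: → [4,7); WM=2
i=2 t=5 v=6: → [4,7); WM=2
i=3 t=8 v=1: → [8,11),[6,9); WM=5; [0,3) fires=7
i=4 t=12 v=7: → [12,15),[10,13); WM=5
i=5 t=3 v=8: → [2,5); WM=9; [2,5) fires=8 [4,7) fires=6 [6,9) fires=1
i=6 t=9 v=8: → [8,11); WM=9
i=7 t=6 v=3: → [6,9),[4,7); WM=9
i=8 t=13 v=4: → [12,15); WM=9

1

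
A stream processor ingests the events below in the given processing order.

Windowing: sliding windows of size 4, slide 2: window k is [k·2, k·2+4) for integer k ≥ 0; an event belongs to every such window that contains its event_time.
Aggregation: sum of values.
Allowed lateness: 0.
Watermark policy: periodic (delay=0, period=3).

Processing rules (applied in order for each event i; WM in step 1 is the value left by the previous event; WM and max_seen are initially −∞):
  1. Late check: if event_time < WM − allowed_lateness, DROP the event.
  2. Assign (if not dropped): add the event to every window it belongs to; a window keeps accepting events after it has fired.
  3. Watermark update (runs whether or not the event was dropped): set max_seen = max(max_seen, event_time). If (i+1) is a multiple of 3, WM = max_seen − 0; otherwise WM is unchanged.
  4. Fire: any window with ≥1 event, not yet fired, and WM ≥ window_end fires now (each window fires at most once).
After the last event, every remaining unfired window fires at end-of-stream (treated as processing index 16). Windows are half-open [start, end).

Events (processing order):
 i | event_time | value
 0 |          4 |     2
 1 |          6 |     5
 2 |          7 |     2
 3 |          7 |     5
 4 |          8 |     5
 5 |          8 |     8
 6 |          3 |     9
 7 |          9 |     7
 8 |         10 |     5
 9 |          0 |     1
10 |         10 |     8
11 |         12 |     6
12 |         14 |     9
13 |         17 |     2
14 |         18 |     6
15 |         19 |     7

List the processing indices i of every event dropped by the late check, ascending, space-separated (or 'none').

i=0 t=4 v=2: → [4,8),[2,6); WM=−∞
i=1 t=6 v=5: → [6,10),[4,8); WM=−∞
i=2 t=7 v=2: → [6,10),[4,8); WM=7; [2,6) fires=2
i=3 t=7 v=5: → [6,10),[4,8); WM=7
i=4 t=8 v=5: → [8,12),[6,10); WM=7
i=5 t=8 v=8: → [8,12),[6,10); WM=8; [4,8) fires=14
i=6 t=3 v=9: DROP (t<8-0); WM=8
i=7 t=9 v=7: → [8,12),[6,10); WM=8
i=8 t=10 v=5: → [10,14),[8,12); WM=10; [6,10) fires=32
i=9 t=0 v=1: DROP (t<10-0); WM=10
i=10 t=10 v=8: → [10,14),[8,12); WM=10
i=11 t=12 v=6: → [12,16),[10,14); WM=12; [8,12) fires=33
i=12 t=14 v=9: → [14,18),[12,16); WM=12
i=13 t=17 v=2: → [16,20),[14,18); WM=12
i=14 t=18 v=6: → [18,22),[16,20); WM=18; [10,14) fires=19 [12,16) fires=15 [14,18) fires=11
i=15 t=19 v=7: → [18,22),[16,20); WM=18

6 9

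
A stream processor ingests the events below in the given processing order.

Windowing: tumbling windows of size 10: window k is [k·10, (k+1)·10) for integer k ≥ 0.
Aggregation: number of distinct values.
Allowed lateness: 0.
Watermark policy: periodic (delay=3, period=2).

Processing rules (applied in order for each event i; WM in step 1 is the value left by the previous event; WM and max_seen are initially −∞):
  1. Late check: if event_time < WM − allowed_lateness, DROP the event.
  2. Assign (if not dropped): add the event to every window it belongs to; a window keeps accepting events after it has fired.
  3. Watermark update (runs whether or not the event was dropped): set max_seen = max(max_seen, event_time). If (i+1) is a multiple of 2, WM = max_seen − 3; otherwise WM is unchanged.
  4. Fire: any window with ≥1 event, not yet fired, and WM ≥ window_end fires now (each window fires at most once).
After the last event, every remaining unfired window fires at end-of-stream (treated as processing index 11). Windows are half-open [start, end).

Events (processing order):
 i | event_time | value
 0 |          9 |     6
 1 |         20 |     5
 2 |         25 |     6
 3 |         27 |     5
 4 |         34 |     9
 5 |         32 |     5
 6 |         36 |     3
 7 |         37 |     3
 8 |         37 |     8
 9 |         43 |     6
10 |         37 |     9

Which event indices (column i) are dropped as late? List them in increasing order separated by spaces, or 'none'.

i=0 t=9 v=6: → [0,10); WM=−∞
i=1 t=20 v=5: → [20,30); WM=17; [0,10) fires=1
i=2 t=25 v=6: → [20,30); WM=17
i=3 t=27 v=5: → [20,30); WM=24
i=4 t=34 v=9: → [30,40); WM=24
i=5 t=32 v=5: → [30,40); WM=31; [20,30) fires=2
i=6 t=36 v=3: → [30,40); WM=31
i=7 t=37 v=3: → [30,40); WM=34
i=8 t=37 v=8: → [30,40); WM=34
i=9 t=43 v=6: → [40,50); WM=40; [30,40) fires=4
i=10 t=37 v=9: DROP (t<40-0); WM=40

10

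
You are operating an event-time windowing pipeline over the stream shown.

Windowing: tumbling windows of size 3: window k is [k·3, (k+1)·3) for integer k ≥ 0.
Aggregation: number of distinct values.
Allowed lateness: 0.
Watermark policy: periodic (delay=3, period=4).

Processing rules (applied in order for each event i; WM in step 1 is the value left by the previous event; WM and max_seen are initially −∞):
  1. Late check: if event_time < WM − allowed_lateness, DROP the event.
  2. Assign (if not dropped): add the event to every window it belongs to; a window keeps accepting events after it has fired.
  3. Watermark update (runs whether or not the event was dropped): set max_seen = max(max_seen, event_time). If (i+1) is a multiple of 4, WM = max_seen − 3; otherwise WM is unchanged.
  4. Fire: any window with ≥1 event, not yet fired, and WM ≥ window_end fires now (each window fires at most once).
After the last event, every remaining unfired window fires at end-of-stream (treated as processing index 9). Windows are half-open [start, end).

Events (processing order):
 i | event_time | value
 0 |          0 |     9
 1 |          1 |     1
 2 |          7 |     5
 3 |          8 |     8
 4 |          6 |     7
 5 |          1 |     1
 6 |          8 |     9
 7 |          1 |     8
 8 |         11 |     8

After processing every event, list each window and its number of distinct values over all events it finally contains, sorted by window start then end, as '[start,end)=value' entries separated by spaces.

[0,3)=2 [6,9)=4 [9,12)=1

i=0 t=0 v=9: → [0,3); WM=−∞
i=1 t=1 v=1: → [0,3); WM=−∞
i=2 t=7 v=5: → [6,9); WM=−∞
i=3 t=8 v=8: → [6,9); WM=5; [0,3) fires=2
i=4 t=6 v=7: → [6,9); WM=5
i=5 t=1 v=1: DROP (t<5-0); WM=5
i=6 t=8 v=9: → [6,9); WM=5
i=7 t=1 v=8: DROP (t<5-0); WM=5
i=8 t=11 v=8: → [9,12); WM=5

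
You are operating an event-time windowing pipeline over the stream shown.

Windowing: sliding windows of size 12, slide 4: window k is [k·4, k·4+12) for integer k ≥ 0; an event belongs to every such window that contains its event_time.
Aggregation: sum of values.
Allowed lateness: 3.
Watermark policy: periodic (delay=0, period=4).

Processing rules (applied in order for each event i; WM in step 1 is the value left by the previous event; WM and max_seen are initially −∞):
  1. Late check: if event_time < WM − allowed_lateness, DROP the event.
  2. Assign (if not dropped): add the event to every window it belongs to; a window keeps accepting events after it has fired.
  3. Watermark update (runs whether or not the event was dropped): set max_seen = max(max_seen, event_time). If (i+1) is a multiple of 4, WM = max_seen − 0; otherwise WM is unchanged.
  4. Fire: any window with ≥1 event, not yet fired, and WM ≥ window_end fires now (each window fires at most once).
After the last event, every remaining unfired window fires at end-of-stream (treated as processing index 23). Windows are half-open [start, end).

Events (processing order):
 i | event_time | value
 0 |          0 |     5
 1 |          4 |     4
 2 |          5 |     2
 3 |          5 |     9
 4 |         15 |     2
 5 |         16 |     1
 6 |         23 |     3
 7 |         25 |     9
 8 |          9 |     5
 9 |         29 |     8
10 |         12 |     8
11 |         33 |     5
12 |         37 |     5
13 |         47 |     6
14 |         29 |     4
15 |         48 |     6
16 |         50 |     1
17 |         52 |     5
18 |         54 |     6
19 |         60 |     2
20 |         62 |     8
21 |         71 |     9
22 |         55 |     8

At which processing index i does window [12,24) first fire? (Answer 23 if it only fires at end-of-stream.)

i=0 t=0 v=5: → [0,12); WM=−∞
i=1 t=4 v=4: → [4,16),[0,12); WM=−∞
i=2 t=5 v=2: → [4,16),[0,12); WM=−∞
i=3 t=5 v=9: → [4,16),[0,12); WM=5
i=4 t=15 v=2: → [12,24),[8,20),[4,16); WM=5
i=5 t=16 v=1: → [16,28),[12,24),[8,20); WM=5
i=6 t=23 v=3: → [20,32),[16,28),[12,24); WM=5
i=7 t=25 v=9: → [24,36),[20,32),[16,28); WM=25; [0,12) fires=20 [4,16) fires=17 [8,20) fires=3 [12,24) fires=6
i=8 t=9 v=5: DROP (t<25-3); WM=25
i=9 t=29 v=8: → [28,40),[24,36),[20,32); WM=25
i=10 t=12 v=8: DROP (t<25-3); WM=25
i=11 t=33 v=5: → [32,44),[28,40),[24,36); WM=33; [16,28) fires=13 [20,32) fires=20
i=12 t=37 v=5: → [36,48),[32,44),[28,40); WM=33
i=13 t=47 v=6: → [44,56),[40,52),[36,48); WM=33
i=14 t=29 v=4: DROP (t<33-3); WM=33
i=15 t=48 v=6: → [48,60),[44,56),[40,52); WM=48; [24,36) fires=22 [28,40) fires=18 [32,44) fires=10 [36,48) fires=11
i=16 t=50 v=1: → [48,60),[44,56),[40,52); WM=48
i=17 t=52 v=5: → [52,64),[48,60),[44,56); WM=48
i=18 t=54 v=6: → [52,64),[48,60),[44,56); WM=48
i=19 t=60 v=2: → [60,72),[56,68),[52,64); WM=60; [40,52) fires=13 [44,56) fires=24 [48,60) fires=18
i=20 t=62 v=8: → [60,72),[56,68),[52,64); WM=60
i=21 t=71 v=9: → [68,80),[64,76),[60,72); WM=60
i=22 t=55 v=8: DROP (t<60-3); WM=60

7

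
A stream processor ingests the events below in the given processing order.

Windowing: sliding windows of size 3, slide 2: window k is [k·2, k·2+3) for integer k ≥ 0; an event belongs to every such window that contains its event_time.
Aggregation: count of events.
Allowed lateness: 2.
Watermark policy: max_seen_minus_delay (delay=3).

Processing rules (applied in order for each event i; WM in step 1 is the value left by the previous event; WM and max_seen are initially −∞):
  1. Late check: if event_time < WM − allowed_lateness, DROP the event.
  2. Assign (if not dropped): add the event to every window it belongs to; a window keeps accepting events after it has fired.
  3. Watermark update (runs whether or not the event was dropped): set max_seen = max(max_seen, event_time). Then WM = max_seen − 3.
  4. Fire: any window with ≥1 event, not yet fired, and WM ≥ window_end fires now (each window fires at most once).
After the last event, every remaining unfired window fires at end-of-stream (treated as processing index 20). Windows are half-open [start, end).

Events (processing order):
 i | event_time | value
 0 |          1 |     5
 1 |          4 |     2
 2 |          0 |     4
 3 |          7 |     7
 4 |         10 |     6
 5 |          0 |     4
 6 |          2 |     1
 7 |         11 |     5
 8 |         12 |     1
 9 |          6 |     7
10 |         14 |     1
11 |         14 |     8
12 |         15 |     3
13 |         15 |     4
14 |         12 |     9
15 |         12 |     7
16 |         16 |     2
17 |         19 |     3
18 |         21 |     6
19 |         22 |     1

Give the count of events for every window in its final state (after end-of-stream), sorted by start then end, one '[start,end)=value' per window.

[0,3)=2 [2,5)=1 [4,7)=1 [6,9)=1 [8,11)=1 [10,13)=5 [12,15)=5 [14,17)=5 [16,19)=1 [18,21)=1 [20,23)=2 [22,25)=1

i=0 t=1 v=5: → [0,3); WM=-2
i=1 t=4 v=2: → [4,7),[2,5); WM=1
i=2 t=0 v=4: → [0,3); WM=1
i=3 t=7 v=7: → [6,9); WM=4; [0,3) fires=2
i=4 t=10 v=6: → [10,13),[8,11); WM=7; [2,5) fires=1 [4,7) fires=1
i=5 t=0 v=4: DROP (t<7-2); WM=7
i=6 t=2 v=1: DROP (t<7-2); WM=7
i=7 t=11 v=5: → [10,13); WM=8
i=8 t=12 v=1: → [12,15),[10,13); WM=9; [6,9) fires=1
i=9 t=6 v=7: DROP (t<9-2); WM=9
i=10 t=14 v=1: → [14,17),[12,15); WM=11; [8,11) fires=1
i=11 t=14 v=8: → [14,17),[12,15); WM=11
i=12 t=15 v=3: → [14,17); WM=12
i=13 t=15 v=4: → [14,17); WM=12
i=14 t=12 v=9: → [12,15),[10,13); WM=12
i=15 t=12 v=7: → [12,15),[10,13); WM=12
i=16 t=16 v=2: → [16,19),[14,17); WM=13; [10,13) fires=5
i=17 t=19 v=3: → [18,21); WM=16; [12,15) fires=5
i=18 t=21 v=6: → [20,23); WM=18; [14,17) fires=5
i=19 t=22 v=1: → [22,25),[20,23); WM=19; [16,19) fires=1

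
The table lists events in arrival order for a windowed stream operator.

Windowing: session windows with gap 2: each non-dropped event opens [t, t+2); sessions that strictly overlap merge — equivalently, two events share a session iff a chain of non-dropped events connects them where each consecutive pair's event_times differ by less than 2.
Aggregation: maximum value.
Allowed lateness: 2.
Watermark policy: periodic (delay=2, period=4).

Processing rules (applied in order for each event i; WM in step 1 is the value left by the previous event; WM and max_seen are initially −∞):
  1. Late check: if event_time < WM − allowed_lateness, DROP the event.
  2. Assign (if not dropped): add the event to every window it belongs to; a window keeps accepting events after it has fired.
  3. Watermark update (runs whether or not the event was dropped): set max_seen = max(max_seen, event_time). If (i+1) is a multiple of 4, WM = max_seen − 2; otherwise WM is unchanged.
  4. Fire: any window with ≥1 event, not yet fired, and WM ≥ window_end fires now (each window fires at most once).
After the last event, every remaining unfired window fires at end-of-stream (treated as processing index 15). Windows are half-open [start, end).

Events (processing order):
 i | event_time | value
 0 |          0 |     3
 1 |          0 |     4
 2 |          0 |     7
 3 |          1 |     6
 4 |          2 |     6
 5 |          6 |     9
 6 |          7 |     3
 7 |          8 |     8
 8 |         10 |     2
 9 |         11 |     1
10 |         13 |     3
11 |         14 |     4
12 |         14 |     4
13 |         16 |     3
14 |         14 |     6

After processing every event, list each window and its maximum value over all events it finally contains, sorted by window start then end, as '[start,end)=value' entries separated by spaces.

i=0 t=0 v=3: → [0,2); WM=−∞
i=1 t=0 v=4: → [0,2); WM=−∞
i=2 t=0 v=7: → [0,2); WM=−∞
i=3 t=1 v=6: → [0,3); WM=-1
i=4 t=2 v=6: → [0,4); WM=-1
i=5 t=6 v=9: → [6,8); WM=-1
i=6 t=7 v=3: → [6,9); WM=-1
i=7 t=8 v=8: → [6,10); WM=6
i=8 t=10 v=2: → [10,12); WM=6
i=9 t=11 v=1: → [10,13); WM=6
i=10 t=13 v=3: → [13,15); WM=6
i=11 t=14 v=4: → [13,16); WM=12
i=12 t=14 v=4: → [13,16); WM=12
i=13 t=16 v=3: → [16,18); WM=12
i=14 t=14 v=6: → [13,16); WM=12

[0,4)=7 [6,10)=9 [10,13)=2 [13,16)=6 [16,18)=3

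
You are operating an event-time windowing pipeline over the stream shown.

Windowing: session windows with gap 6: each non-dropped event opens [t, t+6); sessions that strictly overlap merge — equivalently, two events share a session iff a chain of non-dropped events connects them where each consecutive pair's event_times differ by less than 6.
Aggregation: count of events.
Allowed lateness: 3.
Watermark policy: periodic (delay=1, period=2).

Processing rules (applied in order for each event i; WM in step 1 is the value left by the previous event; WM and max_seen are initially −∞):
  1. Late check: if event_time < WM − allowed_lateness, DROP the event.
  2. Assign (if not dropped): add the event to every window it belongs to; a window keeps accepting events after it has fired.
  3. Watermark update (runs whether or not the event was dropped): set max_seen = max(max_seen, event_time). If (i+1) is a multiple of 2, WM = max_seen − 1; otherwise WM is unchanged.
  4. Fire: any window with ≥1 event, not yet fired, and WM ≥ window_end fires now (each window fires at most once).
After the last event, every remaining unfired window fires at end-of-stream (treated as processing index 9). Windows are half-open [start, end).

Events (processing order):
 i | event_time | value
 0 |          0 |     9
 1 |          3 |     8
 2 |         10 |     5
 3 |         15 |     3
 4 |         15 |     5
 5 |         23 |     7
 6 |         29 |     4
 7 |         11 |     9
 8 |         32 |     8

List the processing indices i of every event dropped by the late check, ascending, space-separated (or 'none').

7

i=0 t=0 v=9: → [0,6); WM=−∞
i=1 t=3 v=8: → [0,9); WM=2
i=2 t=10 v=5: → [10,16); WM=2
i=3 t=15 v=3: → [10,21); WM=14
i=4 t=15 v=5: → [10,21); WM=14
i=5 t=23 v=7: → [23,29); WM=22
i=6 t=29 v=4: → [29,35); WM=22
i=7 t=11 v=9: DROP (t<22-3); WM=28
i=8 t=32 v=8: → [29,38); WM=28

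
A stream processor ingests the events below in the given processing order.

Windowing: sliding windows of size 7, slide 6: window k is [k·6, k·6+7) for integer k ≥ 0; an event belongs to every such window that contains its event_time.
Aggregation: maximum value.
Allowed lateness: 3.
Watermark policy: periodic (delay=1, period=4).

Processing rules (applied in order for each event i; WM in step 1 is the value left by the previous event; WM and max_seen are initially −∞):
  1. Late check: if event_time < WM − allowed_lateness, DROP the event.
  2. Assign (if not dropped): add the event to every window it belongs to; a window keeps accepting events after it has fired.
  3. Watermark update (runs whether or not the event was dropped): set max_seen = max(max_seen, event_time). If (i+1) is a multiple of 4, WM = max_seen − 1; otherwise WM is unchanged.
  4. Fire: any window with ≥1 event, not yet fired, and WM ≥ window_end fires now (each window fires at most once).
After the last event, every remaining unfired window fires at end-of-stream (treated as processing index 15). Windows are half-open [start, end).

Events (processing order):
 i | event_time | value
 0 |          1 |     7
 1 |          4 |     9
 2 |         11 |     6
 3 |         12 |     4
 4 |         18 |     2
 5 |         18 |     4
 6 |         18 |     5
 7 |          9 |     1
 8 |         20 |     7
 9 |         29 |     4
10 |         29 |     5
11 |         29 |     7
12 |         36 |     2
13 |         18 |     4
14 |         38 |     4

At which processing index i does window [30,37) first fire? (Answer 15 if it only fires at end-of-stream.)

15

i=0 t=1 v=7: → [0,7); WM=−∞
i=1 t=4 v=9: → [0,7); WM=−∞
i=2 t=11 v=6: → [6,13); WM=−∞
i=3 t=12 v=4: → [12,19),[6,13); WM=11; [0,7) fires=9
i=4 t=18 v=2: → [18,25),[12,19); WM=11
i=5 t=18 v=4: → [18,25),[12,19); WM=11
i=6 t=18 v=5: → [18,25),[12,19); WM=11
i=7 t=9 v=1: → [6,13); WM=17; [6,13) fires=6
i=8 t=20 v=7: → [18,25); WM=17
i=9 t=29 v=4: → [24,31); WM=17
i=10 t=29 v=5: → [24,31); WM=17
i=11 t=29 v=7: → [24,31); WM=28; [12,19) fires=5 [18,25) fires=7
i=12 t=36 v=2: → [36,43),[30,37); WM=28
i=13 t=18 v=4: DROP (t<28-3); WM=28
i=14 t=38 v=4: → [36,43); WM=28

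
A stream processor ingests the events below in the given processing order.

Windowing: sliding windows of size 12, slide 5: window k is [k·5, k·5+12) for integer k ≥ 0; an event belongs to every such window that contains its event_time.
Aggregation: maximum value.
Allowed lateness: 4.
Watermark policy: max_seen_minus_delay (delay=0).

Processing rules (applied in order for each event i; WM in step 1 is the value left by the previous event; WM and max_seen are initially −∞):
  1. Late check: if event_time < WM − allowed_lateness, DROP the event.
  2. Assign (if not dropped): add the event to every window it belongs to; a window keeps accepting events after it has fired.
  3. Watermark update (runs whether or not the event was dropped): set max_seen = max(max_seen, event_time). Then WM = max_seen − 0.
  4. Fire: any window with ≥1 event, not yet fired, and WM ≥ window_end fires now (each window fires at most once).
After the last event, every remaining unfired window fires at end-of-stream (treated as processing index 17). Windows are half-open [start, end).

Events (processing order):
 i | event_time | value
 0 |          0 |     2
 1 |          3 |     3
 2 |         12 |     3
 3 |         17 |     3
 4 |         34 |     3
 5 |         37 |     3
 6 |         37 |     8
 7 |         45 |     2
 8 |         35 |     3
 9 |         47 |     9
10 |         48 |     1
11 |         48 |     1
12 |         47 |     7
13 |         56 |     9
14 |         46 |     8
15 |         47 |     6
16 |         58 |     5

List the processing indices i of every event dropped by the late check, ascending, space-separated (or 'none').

8 14 15

i=0 t=0 v=2: → [0,12); WM=0
i=1 t=3 v=3: → [0,12); WM=3
i=2 t=12 v=3: → [10,22),[5,17); WM=12; [0,12) fires=3
i=3 t=17 v=3: → [15,27),[10,22); WM=17; [5,17) fires=3
i=4 t=34 v=3: → [30,42),[25,37); WM=34; [10,22) fires=3 [15,27) fires=3
i=5 t=37 v=3: → [35,47),[30,42); WM=37; [25,37) fires=3
i=6 t=37 v=8: → [35,47),[30,42); WM=37
i=7 t=45 v=2: → [45,57),[40,52),[35,47); WM=45; [30,42) fires=8
i=8 t=35 v=3: DROP (t<45-4); WM=45
i=9 t=47 v=9: → [45,57),[40,52); WM=47; [35,47) fires=8
i=10 t=48 v=1: → [45,57),[40,52); WM=48
i=11 t=48 v=1: → [45,57),[40,52); WM=48
i=12 t=47 v=7: → [45,57),[40,52); WM=48
i=13 t=56 v=9: → [55,67),[50,62),[45,57); WM=56; [40,52) fires=9
i=14 t=46 v=8: DROP (t<56-4); WM=56
i=15 t=47 v=6: DROP (t<56-4); WM=56
i=16 t=58 v=5: → [55,67),[50,62); WM=58; [45,57) fires=9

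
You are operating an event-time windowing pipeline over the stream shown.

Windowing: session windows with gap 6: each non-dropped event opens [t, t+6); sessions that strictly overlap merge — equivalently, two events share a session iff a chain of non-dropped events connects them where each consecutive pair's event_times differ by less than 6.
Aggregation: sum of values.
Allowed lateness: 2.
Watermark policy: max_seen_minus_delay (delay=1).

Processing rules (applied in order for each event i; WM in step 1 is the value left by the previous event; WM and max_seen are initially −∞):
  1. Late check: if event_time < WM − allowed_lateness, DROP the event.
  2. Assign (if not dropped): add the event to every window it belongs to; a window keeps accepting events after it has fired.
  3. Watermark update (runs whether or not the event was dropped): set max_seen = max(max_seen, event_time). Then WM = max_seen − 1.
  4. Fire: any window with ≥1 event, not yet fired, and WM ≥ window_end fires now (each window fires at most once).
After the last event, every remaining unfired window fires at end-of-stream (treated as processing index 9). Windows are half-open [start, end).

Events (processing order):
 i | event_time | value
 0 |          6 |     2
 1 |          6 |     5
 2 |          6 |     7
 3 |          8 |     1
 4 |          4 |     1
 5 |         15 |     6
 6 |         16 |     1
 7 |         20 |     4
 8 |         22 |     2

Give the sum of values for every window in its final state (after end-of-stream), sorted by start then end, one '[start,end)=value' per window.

i=0 t=6 v=2: → [6,12); WM=5
i=1 t=6 v=5: → [6,12); WM=5
i=2 t=6 v=7: → [6,12); WM=5
i=3 t=8 v=1: → [6,14); WM=7
i=4 t=4 v=1: DROP (t<7-2); WM=7
i=5 t=15 v=6: → [15,21); WM=14
i=6 t=16 v=1: → [15,22); WM=15
i=7 t=20 v=4: → [15,26); WM=19
i=8 t=22 v=2: → [15,28); WM=21

[6,14)=15 [15,28)=13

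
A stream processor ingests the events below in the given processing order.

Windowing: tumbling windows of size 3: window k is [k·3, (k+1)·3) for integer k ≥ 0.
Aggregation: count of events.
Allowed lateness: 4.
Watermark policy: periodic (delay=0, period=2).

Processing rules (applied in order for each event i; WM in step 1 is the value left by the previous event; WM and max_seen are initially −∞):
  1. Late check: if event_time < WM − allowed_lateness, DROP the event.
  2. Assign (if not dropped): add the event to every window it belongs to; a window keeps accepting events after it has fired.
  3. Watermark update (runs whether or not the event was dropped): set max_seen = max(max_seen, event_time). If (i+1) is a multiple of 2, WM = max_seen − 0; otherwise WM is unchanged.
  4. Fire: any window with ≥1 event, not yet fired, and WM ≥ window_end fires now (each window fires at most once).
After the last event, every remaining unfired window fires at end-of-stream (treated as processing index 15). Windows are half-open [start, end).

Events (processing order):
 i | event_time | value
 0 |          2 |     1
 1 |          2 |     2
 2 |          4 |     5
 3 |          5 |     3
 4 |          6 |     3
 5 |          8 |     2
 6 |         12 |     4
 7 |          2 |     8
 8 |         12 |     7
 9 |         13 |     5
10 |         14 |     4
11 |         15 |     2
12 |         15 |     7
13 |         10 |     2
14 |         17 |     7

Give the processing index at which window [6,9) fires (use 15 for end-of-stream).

i=0 t=2 v=1: → [0,3); WM=−∞
i=1 t=2 v=2: → [0,3); WM=2
i=2 t=4 v=5: → [3,6); WM=2
i=3 t=5 v=3: → [3,6); WM=5; [0,3) fires=2
i=4 t=6 v=3: → [6,9); WM=5
i=5 t=8 v=2: → [6,9); WM=8; [3,6) fires=2
i=6 t=12 v=4: → [12,15); WM=8
i=7 t=2 v=8: DROP (t<8-4); WM=12; [6,9) fires=2
i=8 t=12 v=7: → [12,15); WM=12
i=9 t=13 v=5: → [12,15); WM=13
i=10 t=14 v=4: → [12,15); WM=13
i=11 t=15 v=2: → [15,18); WM=15; [12,15) fires=4
i=12 t=15 v=7: → [15,18); WM=15
i=13 t=10 v=2: DROP (t<15-4); WM=15
i=14 t=17 v=7: → [15,18); WM=15

7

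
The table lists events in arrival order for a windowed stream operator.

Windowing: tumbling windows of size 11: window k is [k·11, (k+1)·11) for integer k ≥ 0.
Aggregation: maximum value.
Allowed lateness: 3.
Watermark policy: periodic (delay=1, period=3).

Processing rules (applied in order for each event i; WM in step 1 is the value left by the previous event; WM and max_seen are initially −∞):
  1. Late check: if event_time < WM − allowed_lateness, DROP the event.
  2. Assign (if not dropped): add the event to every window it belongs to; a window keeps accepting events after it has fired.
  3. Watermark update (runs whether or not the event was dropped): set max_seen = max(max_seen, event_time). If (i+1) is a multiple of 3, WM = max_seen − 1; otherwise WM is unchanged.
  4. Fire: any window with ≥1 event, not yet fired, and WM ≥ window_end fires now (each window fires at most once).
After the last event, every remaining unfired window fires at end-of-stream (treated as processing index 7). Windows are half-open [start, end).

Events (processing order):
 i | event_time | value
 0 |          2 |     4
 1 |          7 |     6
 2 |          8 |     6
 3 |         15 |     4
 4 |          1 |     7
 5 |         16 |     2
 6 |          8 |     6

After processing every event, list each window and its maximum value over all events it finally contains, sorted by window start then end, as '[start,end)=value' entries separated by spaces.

i=0 t=2 v=4: → [0,11); WM=−∞
i=1 t=7 v=6: → [0,11); WM=−∞
i=2 t=8 v=6: → [0,11); WM=7
i=3 t=15 v=4: → [11,22); WM=7
i=4 t=1 v=7: DROP (t<7-3); WM=7
i=5 t=16 v=2: → [11,22); WM=15; [0,11) fires=6
i=6 t=8 v=6: DROP (t<15-3); WM=15

[0,11)=6 [11,22)=4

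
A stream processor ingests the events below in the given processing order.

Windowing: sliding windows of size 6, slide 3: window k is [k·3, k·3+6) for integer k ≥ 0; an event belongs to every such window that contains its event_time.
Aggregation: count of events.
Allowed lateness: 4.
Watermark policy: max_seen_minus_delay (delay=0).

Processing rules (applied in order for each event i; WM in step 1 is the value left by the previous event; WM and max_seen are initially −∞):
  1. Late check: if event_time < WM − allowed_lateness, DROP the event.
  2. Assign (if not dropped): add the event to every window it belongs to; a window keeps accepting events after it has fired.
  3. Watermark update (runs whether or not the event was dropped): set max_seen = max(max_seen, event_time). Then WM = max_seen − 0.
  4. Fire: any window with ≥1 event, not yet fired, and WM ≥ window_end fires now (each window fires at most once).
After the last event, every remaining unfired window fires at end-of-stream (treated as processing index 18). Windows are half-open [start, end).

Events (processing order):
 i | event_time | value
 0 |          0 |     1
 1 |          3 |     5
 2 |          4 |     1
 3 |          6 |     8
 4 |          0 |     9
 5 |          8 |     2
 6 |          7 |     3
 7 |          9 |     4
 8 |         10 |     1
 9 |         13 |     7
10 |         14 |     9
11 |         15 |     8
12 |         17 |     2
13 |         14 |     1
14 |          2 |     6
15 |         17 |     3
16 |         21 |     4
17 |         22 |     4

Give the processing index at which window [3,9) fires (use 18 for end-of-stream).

i=0 t=0 v=1: → [0,6); WM=0
i=1 t=3 v=5: → [3,9),[0,6); WM=3
i=2 t=4 v=1: → [3,9),[0,6); WM=4
i=3 t=6 v=8: → [6,12),[3,9); WM=6; [0,6) fires=3
i=4 t=0 v=9: DROP (t<6-4); WM=6
i=5 t=8 v=2: → [6,12),[3,9); WM=8
i=6 t=7 v=3: → [6,12),[3,9); WM=8
i=7 t=9 v=4: → [9,15),[6,12); WM=9; [3,9) fires=5
i=8 t=10 v=1: → [9,15),[6,12); WM=10
i=9 t=13 v=7: → [12,18),[9,15); WM=13; [6,12) fires=5
i=10 t=14 v=9: → [12,18),[9,15); WM=14
i=11 t=15 v=8: → [15,21),[12,18); WM=15; [9,15) fires=4
i=12 t=17 v=2: → [15,21),[12,18); WM=17
i=13 t=14 v=1: → [12,18),[9,15); WM=17
i=14 t=2 v=6: DROP (t<17-4); WM=17
i=15 t=17 v=3: → [15,21),[12,18); WM=17
i=16 t=21 v=4: → [21,27),[18,24); WM=21; [12,18) fires=6 [15,21) fires=3
i=17 t=22 v=4: → [21,27),[18,24); WM=22

7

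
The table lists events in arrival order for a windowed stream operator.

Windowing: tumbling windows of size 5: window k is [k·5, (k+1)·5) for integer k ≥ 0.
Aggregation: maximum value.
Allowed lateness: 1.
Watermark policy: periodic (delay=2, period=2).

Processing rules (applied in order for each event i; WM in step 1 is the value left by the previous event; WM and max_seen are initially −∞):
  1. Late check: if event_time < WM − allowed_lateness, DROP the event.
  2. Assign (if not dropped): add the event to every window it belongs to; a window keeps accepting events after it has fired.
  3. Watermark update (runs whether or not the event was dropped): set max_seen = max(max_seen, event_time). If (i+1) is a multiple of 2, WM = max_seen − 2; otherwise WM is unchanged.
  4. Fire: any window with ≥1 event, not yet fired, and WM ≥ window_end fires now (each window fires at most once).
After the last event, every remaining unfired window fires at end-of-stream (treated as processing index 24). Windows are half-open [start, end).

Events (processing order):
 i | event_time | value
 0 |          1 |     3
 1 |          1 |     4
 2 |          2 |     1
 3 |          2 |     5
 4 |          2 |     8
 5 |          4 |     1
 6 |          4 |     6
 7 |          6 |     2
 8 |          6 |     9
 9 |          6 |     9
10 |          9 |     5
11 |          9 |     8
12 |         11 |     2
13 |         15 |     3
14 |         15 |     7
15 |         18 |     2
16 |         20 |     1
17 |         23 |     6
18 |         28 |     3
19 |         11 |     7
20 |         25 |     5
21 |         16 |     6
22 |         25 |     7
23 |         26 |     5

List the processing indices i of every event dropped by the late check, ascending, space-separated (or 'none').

i=0 t=1 v=3: → [0,5); WM=−∞
i=1 t=1 v=4: → [0,5); WM=-1
i=2 t=2 v=1: → [0,5); WM=-1
i=3 t=2 v=5: → [0,5); WM=0
i=4 t=2 v=8: → [0,5); WM=0
i=5 t=4 v=1: → [0,5); WM=2
i=6 t=4 v=6: → [0,5); WM=2
i=7 t=6 v=2: → [5,10); WM=4
i=8 t=6 v=9: → [5,10); WM=4
i=9 t=6 v=9: → [5,10); WM=4
i=10 t=9 v=5: → [5,10); WM=4
i=11 t=9 v=8: → [5,10); WM=7; [0,5) fires=8
i=12 t=11 v=2: → [10,15); WM=7
i=13 t=15 v=3: → [15,20); WM=13; [5,10) fires=9
i=14 t=15 v=7: → [15,20); WM=13
i=15 t=18 v=2: → [15,20); WM=16; [10,15) fires=2
i=16 t=20 v=1: → [20,25); WM=16
i=17 t=23 v=6: → [20,25); WM=21; [15,20) fires=7
i=18 t=28 v=3: → [25,30); WM=21
i=19 t=11 v=7: DROP (t<21-1); WM=26; [20,25) fires=6
i=20 t=25 v=5: → [25,30); WM=26
i=21 t=16 v=6: DROP (t<26-1); WM=26
i=22 t=25 v=7: → [25,30); WM=26
i=23 t=26 v=5: → [25,30); WM=26

19 21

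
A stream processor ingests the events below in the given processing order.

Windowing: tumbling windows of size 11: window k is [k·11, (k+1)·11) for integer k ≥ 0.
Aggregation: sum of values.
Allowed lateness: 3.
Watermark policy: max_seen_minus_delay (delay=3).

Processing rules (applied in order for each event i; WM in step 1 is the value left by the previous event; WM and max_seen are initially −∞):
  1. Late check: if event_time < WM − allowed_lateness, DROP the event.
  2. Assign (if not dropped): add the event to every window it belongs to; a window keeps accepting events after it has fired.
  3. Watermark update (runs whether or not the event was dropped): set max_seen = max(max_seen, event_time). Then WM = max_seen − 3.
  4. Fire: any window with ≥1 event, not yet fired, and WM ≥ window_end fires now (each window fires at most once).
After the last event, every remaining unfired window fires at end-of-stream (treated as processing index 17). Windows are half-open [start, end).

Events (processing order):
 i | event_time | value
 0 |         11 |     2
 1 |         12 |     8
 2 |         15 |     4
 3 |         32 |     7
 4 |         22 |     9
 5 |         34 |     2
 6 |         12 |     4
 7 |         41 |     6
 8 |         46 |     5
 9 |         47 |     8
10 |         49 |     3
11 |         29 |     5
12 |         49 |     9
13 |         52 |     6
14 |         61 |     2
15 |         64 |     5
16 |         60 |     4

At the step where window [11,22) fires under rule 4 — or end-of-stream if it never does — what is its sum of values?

14

i=0 t=11 v=2: → [11,22); WM=8
i=1 t=12 v=8: → [11,22); WM=9
i=2 t=15 v=4: → [11,22); WM=12
i=3 t=32 v=7: → [22,33); WM=29; [11,22) fires=14
i=4 t=22 v=9: DROP (t<29-3); WM=29
i=5 t=34 v=2: → [33,44); WM=31
i=6 t=12 v=4: DROP (t<31-3); WM=31
i=7 t=41 v=6: → [33,44); WM=38; [22,33) fires=7
i=8 t=46 v=5: → [44,55); WM=43
i=9 t=47 v=8: → [44,55); WM=44; [33,44) fires=8
i=10 t=49 v=3: → [44,55); WM=46
i=11 t=29 v=5: DROP (t<46-3); WM=46
i=12 t=49 v=9: → [44,55); WM=46
i=13 t=52 v=6: → [44,55); WM=49
i=14 t=61 v=2: → [55,66); WM=58; [44,55) fires=31
i=15 t=64 v=5: → [55,66); WM=61
i=16 t=60 v=4: → [55,66); WM=61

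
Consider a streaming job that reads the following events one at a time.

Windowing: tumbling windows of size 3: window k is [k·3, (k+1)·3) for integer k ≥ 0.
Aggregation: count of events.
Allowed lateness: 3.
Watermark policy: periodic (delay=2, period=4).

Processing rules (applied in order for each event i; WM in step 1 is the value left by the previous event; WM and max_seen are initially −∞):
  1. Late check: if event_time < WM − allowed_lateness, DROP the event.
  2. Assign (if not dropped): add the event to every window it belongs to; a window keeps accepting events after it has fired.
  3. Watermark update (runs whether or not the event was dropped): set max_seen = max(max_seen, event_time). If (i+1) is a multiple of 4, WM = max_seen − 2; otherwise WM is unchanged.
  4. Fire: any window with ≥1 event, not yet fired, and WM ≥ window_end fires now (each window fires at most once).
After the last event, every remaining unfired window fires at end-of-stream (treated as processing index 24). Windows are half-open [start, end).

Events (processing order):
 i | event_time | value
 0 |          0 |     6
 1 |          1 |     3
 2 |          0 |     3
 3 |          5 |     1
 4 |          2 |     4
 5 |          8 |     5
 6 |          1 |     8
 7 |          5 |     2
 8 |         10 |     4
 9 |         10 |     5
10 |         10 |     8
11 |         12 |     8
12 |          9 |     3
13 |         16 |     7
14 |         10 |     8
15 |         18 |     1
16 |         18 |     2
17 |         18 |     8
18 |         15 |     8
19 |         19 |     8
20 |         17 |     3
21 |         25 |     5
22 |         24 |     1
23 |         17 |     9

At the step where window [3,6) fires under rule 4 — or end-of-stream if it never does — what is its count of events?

i=0 t=0 v=6: → [0,3); WM=−∞
i=1 t=1 v=3: → [0,3); WM=−∞
i=2 t=0 v=3: → [0,3); WM=−∞
i=3 t=5 v=1: → [3,6); WM=3; [0,3) fires=3
i=4 t=2 v=4: → [0,3); WM=3
i=5 t=8 v=5: → [6,9); WM=3
i=6 t=1 v=8: → [0,3); WM=3
i=7 t=5 v=2: → [3,6); WM=6; [3,6) fires=2
i=8 t=10 v=4: → [9,12); WM=6
i=9 t=10 v=5: → [9,12); WM=6
i=10 t=10 v=8: → [9,12); WM=6
i=11 t=12 v=8: → [12,15); WM=10; [6,9) fires=1
i=12 t=9 v=3: → [9,12); WM=10
i=13 t=16 v=7: → [15,18); WM=10
i=14 t=10 v=8: → [9,12); WM=10
i=15 t=18 v=1: → [18,21); WM=16; [9,12) fires=5 [12,15) fires=1
i=16 t=18 v=2: → [18,21); WM=16
i=17 t=18 v=8: → [18,21); WM=16
i=18 t=15 v=8: → [15,18); WM=16
i=19 t=19 v=8: → [18,21); WM=17
i=20 t=17 v=3: → [15,18); WM=17
i=21 t=25 v=5: → [24,27); WM=17
i=22 t=24 v=1: → [24,27); WM=17
i=23 t=17 v=9: → [15,18); WM=23; [15,18) fires=4 [18,21) fires=4

2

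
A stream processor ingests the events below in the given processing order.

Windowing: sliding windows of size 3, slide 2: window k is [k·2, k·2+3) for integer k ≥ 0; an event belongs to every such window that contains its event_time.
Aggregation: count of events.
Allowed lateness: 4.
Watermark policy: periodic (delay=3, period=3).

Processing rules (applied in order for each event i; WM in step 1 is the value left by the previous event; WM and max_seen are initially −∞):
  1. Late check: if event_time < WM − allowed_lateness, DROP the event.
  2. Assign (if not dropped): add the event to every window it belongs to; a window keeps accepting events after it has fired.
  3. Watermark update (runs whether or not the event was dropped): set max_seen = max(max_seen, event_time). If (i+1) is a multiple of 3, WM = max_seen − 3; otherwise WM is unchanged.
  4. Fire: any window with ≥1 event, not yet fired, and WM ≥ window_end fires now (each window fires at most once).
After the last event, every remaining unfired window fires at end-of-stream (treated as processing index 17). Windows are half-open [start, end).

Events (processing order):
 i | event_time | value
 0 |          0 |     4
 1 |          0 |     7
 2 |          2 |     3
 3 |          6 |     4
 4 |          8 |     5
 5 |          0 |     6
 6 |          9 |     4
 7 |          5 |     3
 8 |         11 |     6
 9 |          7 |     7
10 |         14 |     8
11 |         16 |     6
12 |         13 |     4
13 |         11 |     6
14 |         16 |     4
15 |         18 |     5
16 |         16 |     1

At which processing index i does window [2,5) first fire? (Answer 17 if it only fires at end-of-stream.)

i=0 t=0 v=4: → [0,3); WM=−∞
i=1 t=0 v=7: → [0,3); WM=−∞
i=2 t=2 v=3: → [2,5),[0,3); WM=-1
i=3 t=6 v=4: → [6,9),[4,7); WM=-1
i=4 t=8 v=5: → [8,11),[6,9); WM=-1
i=5 t=0 v=6: → [0,3); WM=5; [0,3) fires=4 [2,5) fires=1
i=6 t=9 v=4: → [8,11); WM=5
i=7 t=5 v=3: → [4,7); WM=5
i=8 t=11 v=6: → [10,13); WM=8; [4,7) fires=2
i=9 t=7 v=7: → [6,9); WM=8
i=10 t=14 v=8: → [14,17),[12,15); WM=8
i=11 t=16 v=6: → [16,19),[14,17); WM=13; [6,9) fires=3 [8,11) fires=2 [10,13) fires=1
i=12 t=13 v=4: → [12,15); WM=13
i=13 t=11 v=6: → [10,13); WM=13
i=14 t=16 v=4: → [16,19),[14,17); WM=13
i=15 t=18 v=5: → [18,21),[16,19); WM=13
i=16 t=16 v=1: → [16,19),[14,17); WM=13

5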